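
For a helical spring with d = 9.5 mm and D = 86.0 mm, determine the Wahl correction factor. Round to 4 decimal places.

C = D/d = 86.0/9.5 = 9.0526
K_W = (4C−1)/(4C−4) + 0.615/C = 35.211/32.211 + 0.0679 = 1.1611

1.1611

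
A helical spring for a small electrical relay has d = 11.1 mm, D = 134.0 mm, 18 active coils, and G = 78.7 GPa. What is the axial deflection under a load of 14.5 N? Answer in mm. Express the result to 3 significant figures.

4.21 mm

k = Gd⁴/(8D³N_a) = (78.7×10³)(11.1⁴)/(8·134.0³·18) = 3.4482 N/mm
δ = F/k = 14.5 / 3.4482 = 4.2051 mm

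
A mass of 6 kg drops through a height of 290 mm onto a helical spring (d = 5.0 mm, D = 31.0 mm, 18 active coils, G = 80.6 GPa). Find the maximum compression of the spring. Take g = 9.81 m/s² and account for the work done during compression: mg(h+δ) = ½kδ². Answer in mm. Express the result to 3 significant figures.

59.2 mm

k = Gd⁴/(8D³N_a) = (80.6×10³)(5.0⁴)/(8·31.0³·18) = 11.743 N/mm
W = mg = 6 × 9.81 = 58.86 N
½kδ² − Wδ − Wh = 0 → δ = (W + √(W² + 2kWh))/k
δ = (58.86 + √(3464.5 + 400881))/11.743 = (58.86 + 635.88)/11.743 = 59.164 mm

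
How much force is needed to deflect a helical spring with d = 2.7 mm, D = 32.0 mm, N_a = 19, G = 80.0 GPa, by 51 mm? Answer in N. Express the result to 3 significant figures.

k = Gd⁴/(8D³N_a) = (80.0×10³)(2.7⁴)/(8·32.0³·19) = 0.85359 N/mm
F = k·δ = 0.85359 × 51 = 43.533 N

43.5 N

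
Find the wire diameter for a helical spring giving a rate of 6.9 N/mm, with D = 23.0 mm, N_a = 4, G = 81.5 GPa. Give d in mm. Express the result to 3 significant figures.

d = (8D³N_a·k / G)^(1/4) = (8·23.0³·4·6.9 / (81.5×10³))^0.25
  = (32.963)^0.25 = 2.3961 mm

2.40 mm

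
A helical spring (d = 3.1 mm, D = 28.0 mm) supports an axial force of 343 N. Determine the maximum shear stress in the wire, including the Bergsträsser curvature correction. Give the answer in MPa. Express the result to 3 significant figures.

Spring index C = D/d = 28.0/3.1 = 9.0323
K_B = (4C+2)/(4C−3) = 38.129/33.129 = 1.1509
τ₀ = 8FD/(πd³) = 8·343·28.0/(π·3.1³) = 76832/93.591 = 820.93 MPa
τ_max = K·τ₀ = 1.1509 × 820.93 = 944.83 MPa

945 MPa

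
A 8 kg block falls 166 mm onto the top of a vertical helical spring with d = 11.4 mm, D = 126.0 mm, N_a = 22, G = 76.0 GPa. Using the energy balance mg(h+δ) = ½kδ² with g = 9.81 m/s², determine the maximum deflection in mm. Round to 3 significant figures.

k = Gd⁴/(8D³N_a) = (76.0×10³)(11.4⁴)/(8·126.0³·22) = 3.6459 N/mm
W = mg = 8 × 9.81 = 78.48 N
½kδ² − Wδ − Wh = 0 → δ = (W + √(W² + 2kWh))/k
δ = (78.48 + √(6159.1 + 94996.1))/3.6459 = (78.48 + 318.05)/3.6459 = 108.76 mm

109 mm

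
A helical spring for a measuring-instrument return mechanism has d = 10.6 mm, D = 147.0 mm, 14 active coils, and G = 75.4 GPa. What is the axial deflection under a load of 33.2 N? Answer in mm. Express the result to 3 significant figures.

12.4 mm

k = Gd⁴/(8D³N_a) = (75.4×10³)(10.6⁴)/(8·147.0³·14) = 2.6756 N/mm
δ = F/k = 33.2 / 2.6756 = 12.408 mm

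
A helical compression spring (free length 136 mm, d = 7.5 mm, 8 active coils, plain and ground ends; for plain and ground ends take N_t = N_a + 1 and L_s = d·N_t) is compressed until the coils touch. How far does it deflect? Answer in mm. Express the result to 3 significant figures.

N_t = 9; L_s = 7.5·9 = 67.5 mm
δ_solid = L₀ − L_s = 136 − 67.5 = 68.5 mm

68.5 mm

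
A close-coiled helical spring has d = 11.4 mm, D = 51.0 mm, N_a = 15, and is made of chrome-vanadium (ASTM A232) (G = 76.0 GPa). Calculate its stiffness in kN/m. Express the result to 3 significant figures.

k = Gd⁴/(8D³N_a) = (76.0×10³ × 11.4⁴) / (8 × 51.0³ × 15)
  = 1.28361e+09 / 1.59181e+07 = 80.638 N/mm

80.6 kN/m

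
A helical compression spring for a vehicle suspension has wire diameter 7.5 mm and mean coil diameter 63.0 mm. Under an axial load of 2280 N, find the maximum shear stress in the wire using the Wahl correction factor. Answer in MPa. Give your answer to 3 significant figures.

1020 MPa

Spring index C = D/d = 63.0/7.5 = 8.4000
K_W = (4C−1)/(4C−4) + 0.615/C = 32.600/29.600 + 0.0732 = 1.1746
τ₀ = 8FD/(πd³) = 8·2280·63.0/(π·7.5³) = 1.14912e+06/1325.4 = 867.03 MPa
τ_max = K·τ₀ = 1.1746 × 867.03 = 1018.4 MPa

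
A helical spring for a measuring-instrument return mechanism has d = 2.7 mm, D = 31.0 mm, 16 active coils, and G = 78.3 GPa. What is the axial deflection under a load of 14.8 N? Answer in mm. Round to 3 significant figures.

k = Gd⁴/(8D³N_a) = (78.3×10³)(2.7⁴)/(8·31.0³·16) = 1.0912 N/mm
δ = F/k = 14.8 / 1.0912 = 13.563 mm

13.6 mm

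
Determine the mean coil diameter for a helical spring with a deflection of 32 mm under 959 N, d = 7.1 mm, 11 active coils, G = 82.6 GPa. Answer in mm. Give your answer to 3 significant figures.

Required rate k = F/δ = 959/32 = 29.969 N/mm
D = (Gd⁴/(8N_a·k))^(1/3) = (82.6×10³·7.1⁴/(8·11·29.969))^(1/3)
  = (79590.7)^(1/3) = 43.0151 mm

43.0 mm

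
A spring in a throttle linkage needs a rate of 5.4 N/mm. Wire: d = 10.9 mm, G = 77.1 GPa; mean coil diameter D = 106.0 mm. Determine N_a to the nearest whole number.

21

N_a = Gd⁴/(8D³k) = (77.1×10³ × 10.9⁴)/(8 × 106.0³ × 5.4)
    = 1.08833e+09 / 5.14519e+07 = 21.15 → 21 coils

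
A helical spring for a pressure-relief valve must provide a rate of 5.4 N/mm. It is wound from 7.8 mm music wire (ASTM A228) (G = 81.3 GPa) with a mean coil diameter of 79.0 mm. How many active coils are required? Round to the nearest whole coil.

N_a = Gd⁴/(8D³k) = (81.3×10³ × 7.8⁴)/(8 × 79.0³ × 5.4)
    = 3.00932e+08 / 2.12993e+07 = 14.13 → 14 coils

14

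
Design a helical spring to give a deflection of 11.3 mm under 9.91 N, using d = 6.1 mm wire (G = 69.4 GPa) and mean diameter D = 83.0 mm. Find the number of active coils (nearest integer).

24

Required rate k = F/δ = 9.91/11.3 = 0.87699 N/mm
N_a = Gd⁴/(8D³k) = (69.4×10³ × 6.1⁴)/(8 × 83.0³ × 0.87699)
    = 9.60901e+07 / 4.01162e+06 = 23.95 → 24 coils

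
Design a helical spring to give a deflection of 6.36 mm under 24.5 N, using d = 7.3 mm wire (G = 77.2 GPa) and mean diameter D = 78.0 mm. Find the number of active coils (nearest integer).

15

Required rate k = F/δ = 24.5/6.36 = 3.8522 N/mm
N_a = Gd⁴/(8D³k) = (77.2×10³ × 7.3⁴)/(8 × 78.0³ × 3.8522)
    = 2.19234e+08 / 1.46246e+07 = 14.99 → 15 coils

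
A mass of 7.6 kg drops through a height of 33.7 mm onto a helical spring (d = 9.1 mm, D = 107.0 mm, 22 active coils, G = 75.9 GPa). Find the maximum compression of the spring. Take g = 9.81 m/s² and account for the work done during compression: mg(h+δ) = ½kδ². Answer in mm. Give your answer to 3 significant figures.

86.0 mm

k = Gd⁴/(8D³N_a) = (75.9×10³)(9.1⁴)/(8·107.0³·22) = 2.414 N/mm
W = mg = 7.6 × 9.81 = 74.556 N
½kδ² − Wδ − Wh = 0 → δ = (W + √(W² + 2kWh))/k
δ = (74.556 + √(5558.6 + 12130.7))/2.414 = (74.556 + 133)/2.414 = 85.979 mm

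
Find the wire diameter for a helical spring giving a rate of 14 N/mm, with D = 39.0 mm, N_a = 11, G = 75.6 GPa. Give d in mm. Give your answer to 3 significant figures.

d = (8D³N_a·k / G)^(1/4) = (8·39.0³·11·14 / (75.6×10³))^0.25
  = (966.68)^0.25 = 5.5760 mm

5.58 mm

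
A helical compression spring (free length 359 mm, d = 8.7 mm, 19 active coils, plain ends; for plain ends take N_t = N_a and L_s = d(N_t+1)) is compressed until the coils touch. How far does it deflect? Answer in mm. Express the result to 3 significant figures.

185 mm

N_t = 19; L_s = 8.7·20 = 174 mm
δ_solid = L₀ − L_s = 359 − 174 = 185 mm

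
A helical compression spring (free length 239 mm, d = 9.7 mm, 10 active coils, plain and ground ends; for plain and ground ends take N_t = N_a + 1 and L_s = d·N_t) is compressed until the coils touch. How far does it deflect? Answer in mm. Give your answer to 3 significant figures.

132 mm

N_t = 11; L_s = 9.7·11 = 106.7 mm
δ_solid = L₀ − L_s = 239 − 106.7 = 132.3 mm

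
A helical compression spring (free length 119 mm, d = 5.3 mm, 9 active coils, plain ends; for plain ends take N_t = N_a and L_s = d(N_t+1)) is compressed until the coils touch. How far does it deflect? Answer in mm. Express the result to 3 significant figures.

N_t = 9; L_s = 5.3·10 = 53 mm
δ_solid = L₀ − L_s = 119 − 53 = 66 mm

66.0 mm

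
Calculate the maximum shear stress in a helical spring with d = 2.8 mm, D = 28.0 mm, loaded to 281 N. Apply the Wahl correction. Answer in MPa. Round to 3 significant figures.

1040 MPa

Spring index C = D/d = 28.0/2.8 = 10.0000
K_W = (4C−1)/(4C−4) + 0.615/C = 39.000/36.000 + 0.0615 = 1.1448
τ₀ = 8FD/(πd³) = 8·281·28.0/(π·2.8³) = 62944/68.964 = 912.7 MPa
τ_max = K·τ₀ = 1.1448 × 912.7 = 1044.9 MPa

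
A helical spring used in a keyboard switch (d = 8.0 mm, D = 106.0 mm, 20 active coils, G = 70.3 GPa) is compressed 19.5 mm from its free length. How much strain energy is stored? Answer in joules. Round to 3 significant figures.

0.287 J

k = Gd⁴/(8D³N_a) = (70.3×10³)(8.0⁴)/(8·106.0³·20) = 1.511 N/mm
U = ½kδ² = 0.5 × 1.511 × 19.5² = 287.29 N·mm = 0.28729 J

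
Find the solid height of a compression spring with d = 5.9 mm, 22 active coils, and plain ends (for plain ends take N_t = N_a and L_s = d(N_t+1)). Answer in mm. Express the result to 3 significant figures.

136 mm

plain ends: N_t = N_a = 22
L_s = d·(N_t+1) = 5.9 × 23 = 135.7 mm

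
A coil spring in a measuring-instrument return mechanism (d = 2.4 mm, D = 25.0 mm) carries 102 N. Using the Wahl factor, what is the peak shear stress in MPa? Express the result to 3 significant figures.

535 MPa

Spring index C = D/d = 25.0/2.4 = 10.4167
K_W = (4C−1)/(4C−4) + 0.615/C = 40.667/37.667 + 0.0590 = 1.1387
τ₀ = 8FD/(πd³) = 8·102·25.0/(π·2.4³) = 20400/43.429 = 469.73 MPa
τ_max = K·τ₀ = 1.1387 × 469.73 = 534.87 MPa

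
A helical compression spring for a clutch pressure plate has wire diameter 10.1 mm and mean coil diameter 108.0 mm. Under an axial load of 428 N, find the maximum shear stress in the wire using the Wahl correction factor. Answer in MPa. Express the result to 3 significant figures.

Spring index C = D/d = 108.0/10.1 = 10.6931
K_W = (4C−1)/(4C−4) + 0.615/C = 41.772/38.772 + 0.0575 = 1.1349
τ₀ = 8FD/(πd³) = 8·428·108.0/(π·10.1³) = 369792/3236.8 = 114.25 MPa
τ_max = K·τ₀ = 1.1349 × 114.25 = 129.66 MPa

130 MPa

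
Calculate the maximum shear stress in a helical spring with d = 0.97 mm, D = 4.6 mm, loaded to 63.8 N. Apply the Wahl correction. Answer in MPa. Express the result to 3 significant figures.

1090 MPa

Spring index C = D/d = 4.6/0.97 = 4.7423
K_W = (4C−1)/(4C−4) + 0.615/C = 17.969/14.969 + 0.1297 = 1.3301
τ₀ = 8FD/(πd³) = 8·63.8·4.6/(π·0.97³) = 2347.84/2.8672 = 818.85 MPa
τ_max = K·τ₀ = 1.3301 × 818.85 = 1089.1 MPa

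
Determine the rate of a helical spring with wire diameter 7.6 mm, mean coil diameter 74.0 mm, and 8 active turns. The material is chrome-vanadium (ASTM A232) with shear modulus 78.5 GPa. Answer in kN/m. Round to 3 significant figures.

10.1 kN/m

k = Gd⁴/(8D³N_a) = (78.5×10³ × 7.6⁴) / (8 × 74.0³ × 8)
  = 2.61893e+08 / 2.59343e+07 = 10.098 N/mm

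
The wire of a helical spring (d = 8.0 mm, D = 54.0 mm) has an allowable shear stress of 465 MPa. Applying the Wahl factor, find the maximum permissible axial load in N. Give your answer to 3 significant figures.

1420 N

C = D/d = 54.0/8.0 = 6.7500
K_W = (4C−1)/(4C−4) + 0.615/C = 26.000/23.000 + 0.0911 = 1.2215
τ_max = K·8FD/(πd³) → F_max = τ_allow·πd³/(8DK)
F_max = 465·π·8.0³/(8·54.0·1.2215) = 7.4795e+05/527.71 = 1417.4 N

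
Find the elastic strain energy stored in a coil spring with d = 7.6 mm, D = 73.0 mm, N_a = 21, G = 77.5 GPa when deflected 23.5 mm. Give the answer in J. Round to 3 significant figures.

1.09 J

k = Gd⁴/(8D³N_a) = (77.5×10³)(7.6⁴)/(8·73.0³·21) = 3.9562 N/mm
U = ½kδ² = 0.5 × 3.9562 × 23.5² = 1092.4 N·mm = 1.0924 J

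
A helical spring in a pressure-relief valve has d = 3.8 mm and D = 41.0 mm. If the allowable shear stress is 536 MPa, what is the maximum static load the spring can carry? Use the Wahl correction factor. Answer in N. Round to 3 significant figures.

249 N

C = D/d = 41.0/3.8 = 10.7895
K_W = (4C−1)/(4C−4) + 0.615/C = 42.158/39.158 + 0.0570 = 1.1336
τ_max = K·8FD/(πd³) → F_max = τ_allow·πd³/(8DK)
F_max = 536·π·3.8³/(8·41.0·1.1336) = 92399/371.83 = 248.5 N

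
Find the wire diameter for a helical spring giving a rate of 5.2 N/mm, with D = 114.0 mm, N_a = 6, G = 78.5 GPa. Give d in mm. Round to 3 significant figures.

d = (8D³N_a·k / G)^(1/4) = (8·114.0³·6·5.2 / (78.5×10³))^0.25
  = (4710.7)^0.25 = 8.2846 mm

8.28 mm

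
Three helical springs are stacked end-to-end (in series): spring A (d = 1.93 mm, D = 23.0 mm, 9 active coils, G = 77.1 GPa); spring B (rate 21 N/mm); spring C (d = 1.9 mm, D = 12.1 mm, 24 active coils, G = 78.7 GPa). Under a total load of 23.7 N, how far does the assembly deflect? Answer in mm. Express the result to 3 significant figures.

k_A = Gd⁴/(8D³N_a) = (77.1×10³)(1.93⁴)/(8·23.0³·9) = 1.2211 N/mm
k_C = Gd⁴/(8D³N_a) = (78.7×10³)(1.9⁴)/(8·12.1³·24) = 3.0153 N/mm
Series: 1/k_eq = 1/1.2211 + 1/21 + 1/3.0153 = 1.1982; k_eq = 0.83461 N/mm
δ = F/k_eq = 23.7/0.83461 = 28.396 mm

28.4 mm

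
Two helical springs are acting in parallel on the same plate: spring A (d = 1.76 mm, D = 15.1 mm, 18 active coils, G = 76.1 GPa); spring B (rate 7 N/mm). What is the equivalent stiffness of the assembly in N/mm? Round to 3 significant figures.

8.47 N/mm

k_A = Gd⁴/(8D³N_a) = (76.1×10³)(1.76⁴)/(8·15.1³·18) = 1.4728 N/mm
Parallel: k_eq = 1.4728 + 7 = 8.4728 N/mm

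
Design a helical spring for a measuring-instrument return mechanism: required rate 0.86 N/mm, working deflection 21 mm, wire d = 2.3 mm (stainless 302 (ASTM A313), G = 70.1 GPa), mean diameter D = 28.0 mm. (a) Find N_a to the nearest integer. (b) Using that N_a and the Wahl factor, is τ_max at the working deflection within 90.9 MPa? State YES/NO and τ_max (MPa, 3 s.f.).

N_a = Gd⁴/(8D³k) = (70.1×10³)(2.3⁴)/(8·28.0³·0.86) = 12.99 → N_a = 13
Actual rate k = Gd⁴/(8D³·13) = 0.85925 N/mm
Working load F = kδ = 0.85925·21 = 18.044 N
C = 28.0/2.3 = 12.1739; K_W = (4C−1)/(4C−4)+0.615/C = 1.1176
τ_max = K_W·8FD/(πd³) = 1.1176·105.74 = 118.18 MPa
τ_max > 90.9 MPa → exceeds allowable

(a) 13 coils; (b) NO, τ_max = 118 MPa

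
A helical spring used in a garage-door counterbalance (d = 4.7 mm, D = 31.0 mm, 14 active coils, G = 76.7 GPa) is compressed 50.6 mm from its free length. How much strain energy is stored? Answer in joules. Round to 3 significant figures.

14.4 J

k = Gd⁴/(8D³N_a) = (76.7×10³)(4.7⁴)/(8·31.0³·14) = 11.217 N/mm
U = ½kδ² = 0.5 × 11.217 × 50.6² = 14360 N·mm = 14.36 J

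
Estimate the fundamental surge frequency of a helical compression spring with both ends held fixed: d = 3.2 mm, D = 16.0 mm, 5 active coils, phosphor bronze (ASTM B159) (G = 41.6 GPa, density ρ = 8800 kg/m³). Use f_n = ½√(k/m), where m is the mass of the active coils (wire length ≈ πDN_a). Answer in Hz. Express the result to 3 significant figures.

612 Hz

k = Gd⁴/(8D³N_a) = (41.6×10³)(3.2⁴)/(8·16.0³·5) = 26.624 N/mm = 26624 N/m
Wire length L = πDN_a = π·16.0·5 = 251.33 mm
m = ρ·(πd²/4)·L = 8800 × 8.0425×10⁻⁶ m² × 0.25133 m = 0.017787 kg
f_n = ½√(k/m) = 0.5·√(26624/0.017787) = 0.5·√(1.4968e+06) = 611.72 Hz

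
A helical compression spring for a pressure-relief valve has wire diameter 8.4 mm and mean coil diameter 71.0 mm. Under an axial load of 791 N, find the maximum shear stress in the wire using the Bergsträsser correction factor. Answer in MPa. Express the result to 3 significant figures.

280 MPa

Spring index C = D/d = 71.0/8.4 = 8.4524
K_B = (4C+2)/(4C−3) = 35.810/30.810 = 1.1623
τ₀ = 8FD/(πd³) = 8·791·71.0/(π·8.4³) = 449288/1862 = 241.29 MPa
τ_max = K·τ₀ = 1.1623 × 241.29 = 280.45 MPa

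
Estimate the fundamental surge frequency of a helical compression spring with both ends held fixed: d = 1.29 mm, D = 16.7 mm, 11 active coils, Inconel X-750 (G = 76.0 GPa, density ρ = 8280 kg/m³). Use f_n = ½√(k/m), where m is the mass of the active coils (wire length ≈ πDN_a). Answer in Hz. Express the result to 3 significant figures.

k = Gd⁴/(8D³N_a) = (76.0×10³)(1.29⁴)/(8·16.7³·11) = 0.5135 N/mm = 513.5 N/m
Wire length L = πDN_a = π·16.7·11 = 577.11 mm
m = ρ·(πd²/4)·L = 8280 × 1.307×10⁻⁶ m² × 0.57711 m = 0.0062454 kg
f_n = ½√(k/m) = 0.5·√(513.5/0.0062454) = 0.5·√(82221) = 143.37 Hz

143 Hz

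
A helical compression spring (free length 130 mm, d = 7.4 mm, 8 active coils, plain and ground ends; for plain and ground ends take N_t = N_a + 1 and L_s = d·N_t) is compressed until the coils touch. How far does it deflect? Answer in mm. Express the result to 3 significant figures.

63.4 mm

N_t = 9; L_s = 7.4·9 = 66.6 mm
δ_solid = L₀ − L_s = 130 − 66.6 = 63.4 mm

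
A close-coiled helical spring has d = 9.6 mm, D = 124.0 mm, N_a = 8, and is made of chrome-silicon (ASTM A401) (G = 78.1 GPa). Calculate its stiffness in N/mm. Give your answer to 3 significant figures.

5.44 N/mm

k = Gd⁴/(8D³N_a) = (78.1×10³ × 9.6⁴) / (8 × 124.0³ × 8)
  = 6.6334e+08 / 1.22024e+08 = 5.4361 N/mm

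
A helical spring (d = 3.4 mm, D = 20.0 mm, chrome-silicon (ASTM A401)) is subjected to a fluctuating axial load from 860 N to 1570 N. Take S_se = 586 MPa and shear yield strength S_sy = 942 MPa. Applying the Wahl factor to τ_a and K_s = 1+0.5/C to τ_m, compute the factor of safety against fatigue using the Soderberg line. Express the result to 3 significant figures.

C = D/d = 20.0/3.4 = 5.8824; K_W = (4C−1)/(4C−4)+0.615/C = 1.2582; K_s = 1+0.5/C = 1.0850
F_a = (F_max−F_min)/2 = 355 N; F_m = (F_max+F_min)/2 = 1215 N
τ_a = K_W·8F_aD/(πd³) = 1.2582 × 460 = 578.76 MPa
τ_m = K_s·8F_mD/(πd³) = 1.0850 × 1574.4 = 1708.2 MPa
Soderberg: 1/n_f = τ_a/S_se + τ_m/S_sy = 578.76/586 + 1708.2/942 = 0.98765 + 1.81338 = 2.801
n_f = 1/2.801 = 0.357

0.357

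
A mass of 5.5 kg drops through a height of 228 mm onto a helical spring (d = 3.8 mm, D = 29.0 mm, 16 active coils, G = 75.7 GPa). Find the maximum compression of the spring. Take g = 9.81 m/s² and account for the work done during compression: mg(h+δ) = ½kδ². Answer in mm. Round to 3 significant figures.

k = Gd⁴/(8D³N_a) = (75.7×10³)(3.8⁴)/(8·29.0³·16) = 5.0562 N/mm
W = mg = 5.5 × 9.81 = 53.955 N
½kδ² − Wδ − Wh = 0 → δ = (W + √(W² + 2kWh))/k
δ = (53.955 + √(2911.1 + 124401))/5.0562 = (53.955 + 356.81)/5.0562 = 81.239 mm

81.2 mm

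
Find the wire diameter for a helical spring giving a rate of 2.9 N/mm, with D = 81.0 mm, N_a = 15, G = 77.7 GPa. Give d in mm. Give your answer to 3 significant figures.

6.98 mm

d = (8D³N_a·k / G)^(1/4) = (8·81.0³·15·2.9 / (77.7×10³))^0.25
  = (2380.2)^0.25 = 6.9848 mm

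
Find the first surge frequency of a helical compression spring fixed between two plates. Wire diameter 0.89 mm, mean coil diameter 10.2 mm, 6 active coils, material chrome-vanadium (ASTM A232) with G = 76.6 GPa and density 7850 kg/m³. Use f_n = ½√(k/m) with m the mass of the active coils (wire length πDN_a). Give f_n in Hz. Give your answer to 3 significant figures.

k = Gd⁴/(8D³N_a) = (76.6×10³)(0.89⁴)/(8·10.2³·6) = 0.94351 N/mm = 943.51 N/m
Wire length L = πDN_a = π·10.2·6 = 192.27 mm
m = ρ·(πd²/4)·L = 7850 × 0.62211×10⁻⁶ m² × 0.19227 m = 0.00093895 kg
f_n = ½√(k/m) = 0.5·√(943.51/0.00093895) = 0.5·√(1.0049e+06) = 501.21 Hz

501 Hz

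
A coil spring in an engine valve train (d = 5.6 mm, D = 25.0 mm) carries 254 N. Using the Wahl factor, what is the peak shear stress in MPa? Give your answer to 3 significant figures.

Spring index C = D/d = 25.0/5.6 = 4.4643
K_W = (4C−1)/(4C−4) + 0.615/C = 16.857/13.857 + 0.1378 = 1.3543
τ₀ = 8FD/(πd³) = 8·254·25.0/(π·5.6³) = 50800/551.71 = 92.077 MPa
τ_max = K·τ₀ = 1.3543 × 92.077 = 124.7 MPa

125 MPa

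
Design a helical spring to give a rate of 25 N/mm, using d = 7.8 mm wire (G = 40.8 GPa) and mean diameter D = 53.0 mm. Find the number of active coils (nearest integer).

5

N_a = Gd⁴/(8D³k) = (40.8×10³ × 7.8⁴)/(8 × 53.0³ × 25)
    = 1.51021e+08 / 2.97754e+07 = 5.072 → 5 coils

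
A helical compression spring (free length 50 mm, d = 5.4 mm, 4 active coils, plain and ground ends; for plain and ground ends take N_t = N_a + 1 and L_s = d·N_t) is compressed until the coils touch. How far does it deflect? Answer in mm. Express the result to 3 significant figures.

23.0 mm

N_t = 5; L_s = 5.4·5 = 27 mm
δ_solid = L₀ − L_s = 50 − 27 = 23 mm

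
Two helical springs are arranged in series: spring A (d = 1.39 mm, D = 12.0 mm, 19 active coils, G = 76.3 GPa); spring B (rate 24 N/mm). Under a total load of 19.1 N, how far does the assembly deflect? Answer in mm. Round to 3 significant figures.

k_A = Gd⁴/(8D³N_a) = (76.3×10³)(1.39⁴)/(8·12.0³·19) = 1.0844 N/mm
Series: 1/k_eq = 1/1.0844 + 1/24 = 0.96382; k_eq = 1.0375 N/mm
δ = F/k_eq = 19.1/1.0375 = 18.409 mm

18.4 mm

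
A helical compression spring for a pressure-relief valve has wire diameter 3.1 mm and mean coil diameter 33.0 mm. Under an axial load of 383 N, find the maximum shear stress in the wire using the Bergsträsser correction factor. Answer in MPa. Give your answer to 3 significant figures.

1220 MPa

Spring index C = D/d = 33.0/3.1 = 10.6452
K_B = (4C+2)/(4C−3) = 44.581/39.581 = 1.1263
τ₀ = 8FD/(πd³) = 8·383·33.0/(π·3.1³) = 101112/93.591 = 1080.4 MPa
τ_max = K·τ₀ = 1.1263 × 1080.4 = 1216.8 MPa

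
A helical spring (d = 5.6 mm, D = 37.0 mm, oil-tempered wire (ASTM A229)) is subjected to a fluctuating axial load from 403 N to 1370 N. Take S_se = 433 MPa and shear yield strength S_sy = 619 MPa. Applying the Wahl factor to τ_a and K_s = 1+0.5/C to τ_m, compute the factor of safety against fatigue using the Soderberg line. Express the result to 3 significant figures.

0.640

C = D/d = 37.0/5.6 = 6.6071; K_W = (4C−1)/(4C−4)+0.615/C = 1.2268; K_s = 1+0.5/C = 1.0757
F_a = (F_max−F_min)/2 = 483.5 N; F_m = (F_max+F_min)/2 = 886.5 N
τ_a = K_W·8F_aD/(πd³) = 1.2268 × 259.4 = 318.25 MPa
τ_m = K_s·8F_mD/(πd³) = 1.0757 × 475.62 = 511.61 MPa
Soderberg: 1/n_f = τ_a/S_se + τ_m/S_sy = 318.25/433 + 511.61/619 = 0.73498 + 0.82651 = 1.5615
n_f = 1/1.5615 = 0.6404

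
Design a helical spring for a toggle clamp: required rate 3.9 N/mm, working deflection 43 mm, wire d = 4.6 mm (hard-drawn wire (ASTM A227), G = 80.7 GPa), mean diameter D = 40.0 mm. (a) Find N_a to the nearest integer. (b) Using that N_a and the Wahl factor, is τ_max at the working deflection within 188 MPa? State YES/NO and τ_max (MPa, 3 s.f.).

N_a = Gd⁴/(8D³k) = (80.7×10³)(4.6⁴)/(8·40.0³·3.9) = 18.1 → N_a = 18
Actual rate k = Gd⁴/(8D³·18) = 3.9207 N/mm
Working load F = kδ = 3.9207·43 = 168.59 N
C = 40.0/4.6 = 8.6957; K_W = (4C−1)/(4C−4)+0.615/C = 1.1682
τ_max = K_W·8FD/(πd³) = 1.1682·176.42 = 206.1 MPa
τ_max > 188 MPa → exceeds allowable

(a) 18 coils; (b) NO, τ_max = 206 MPa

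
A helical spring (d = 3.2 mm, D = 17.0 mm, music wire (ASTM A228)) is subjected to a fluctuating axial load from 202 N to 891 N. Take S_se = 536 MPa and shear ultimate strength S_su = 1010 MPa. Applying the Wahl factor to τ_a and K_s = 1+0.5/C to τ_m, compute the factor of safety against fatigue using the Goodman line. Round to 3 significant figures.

0.533

C = D/d = 17.0/3.2 = 5.3125; K_W = (4C−1)/(4C−4)+0.615/C = 1.2897; K_s = 1+0.5/C = 1.0941
F_a = (F_max−F_min)/2 = 344.5 N; F_m = (F_max+F_min)/2 = 546.5 N
τ_a = K_W·8F_aD/(πd³) = 1.2897 × 455.12 = 586.96 MPa
τ_m = K_s·8F_mD/(πd³) = 1.0941 × 721.99 = 789.94 MPa
Goodman: 1/n_f = τ_a/S_se + τ_m/S_su = 586.96/536 + 789.94/1010 = 1.09508 + 0.78212 = 1.8772
n_f = 1/1.8772 = 0.5327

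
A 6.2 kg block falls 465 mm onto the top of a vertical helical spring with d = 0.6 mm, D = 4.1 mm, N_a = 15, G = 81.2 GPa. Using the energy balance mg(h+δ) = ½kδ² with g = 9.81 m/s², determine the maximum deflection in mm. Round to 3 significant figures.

k = Gd⁴/(8D³N_a) = (81.2×10³)(0.6⁴)/(8·4.1³·15) = 1.2724 N/mm
W = mg = 6.2 × 9.81 = 60.822 N
½kδ² − Wδ − Wh = 0 → δ = (W + √(W² + 2kWh))/k
δ = (60.822 + √(3699.3 + 71973.4))/1.2724 = (60.822 + 275.09)/1.2724 = 263.99 mm

264 mm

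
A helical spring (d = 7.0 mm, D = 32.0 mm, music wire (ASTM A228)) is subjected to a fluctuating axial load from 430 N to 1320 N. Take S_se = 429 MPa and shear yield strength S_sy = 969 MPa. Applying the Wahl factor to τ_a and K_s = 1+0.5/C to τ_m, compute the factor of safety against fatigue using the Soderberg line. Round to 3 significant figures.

1.76

C = D/d = 32.0/7.0 = 4.5714; K_W = (4C−1)/(4C−4)+0.615/C = 1.3445; K_s = 1+0.5/C = 1.1094
F_a = (F_max−F_min)/2 = 445 N; F_m = (F_max+F_min)/2 = 875 N
τ_a = K_W·8F_aD/(πd³) = 1.3445 × 105.72 = 142.14 MPa
τ_m = K_s·8F_mD/(πd³) = 1.1094 × 207.88 = 230.61 MPa
Soderberg: 1/n_f = τ_a/S_se + τ_m/S_sy = 142.14/429 + 230.61/969 = 0.33134 + 0.23799 = 0.56933
n_f = 1/0.56933 = 1.756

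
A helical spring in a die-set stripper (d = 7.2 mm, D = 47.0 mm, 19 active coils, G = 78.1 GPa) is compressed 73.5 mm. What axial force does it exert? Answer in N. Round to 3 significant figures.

k = Gd⁴/(8D³N_a) = (78.1×10³)(7.2⁴)/(8·47.0³·19) = 13.3 N/mm
F = k·δ = 13.3 × 73.5 = 977.53 N

978 N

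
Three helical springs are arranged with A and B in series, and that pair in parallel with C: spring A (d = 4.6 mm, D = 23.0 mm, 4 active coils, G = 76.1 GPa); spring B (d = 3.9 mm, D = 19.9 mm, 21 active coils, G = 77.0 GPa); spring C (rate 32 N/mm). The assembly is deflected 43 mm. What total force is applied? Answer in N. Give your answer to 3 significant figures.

1880 N

k_A = Gd⁴/(8D³N_a) = (76.1×10³)(4.6⁴)/(8·23.0³·4) = 87.515 N/mm
k_B = Gd⁴/(8D³N_a) = (77.0×10³)(3.9⁴)/(8·19.9³·21) = 13.455 N/mm
Springs A,B series: k_AB = 1/(1/87.515+1/13.455) = 11.662 N/mm; parallel with C: k_eq = 11.662+32 = 43.662 N/mm
F = k_eq·δ = 43.662·43 = 1877.5 N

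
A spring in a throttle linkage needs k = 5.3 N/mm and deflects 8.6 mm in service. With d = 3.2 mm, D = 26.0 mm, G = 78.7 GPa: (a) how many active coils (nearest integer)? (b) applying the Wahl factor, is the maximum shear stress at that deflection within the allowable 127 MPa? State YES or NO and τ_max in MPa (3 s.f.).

N_a = Gd⁴/(8D³k) = (78.7×10³)(3.2⁴)/(8·26.0³·5.3) = 11.07 → N_a = 11
Actual rate k = Gd⁴/(8D³·11) = 5.3355 N/mm
Working load F = kδ = 5.3355·8.6 = 45.885 N
C = 26.0/3.2 = 8.1250; K_W = (4C−1)/(4C−4)+0.615/C = 1.1810
τ_max = K_W·8FD/(πd³) = 1.1810·92.712 = 109.49 MPa
τ_max ≤ 127 MPa → acceptable

(a) 11 coils; (b) YES, τ_max = 109 MPa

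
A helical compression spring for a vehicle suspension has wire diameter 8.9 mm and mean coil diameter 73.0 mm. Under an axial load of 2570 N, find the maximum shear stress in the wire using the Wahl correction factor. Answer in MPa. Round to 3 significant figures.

799 MPa

Spring index C = D/d = 73.0/8.9 = 8.2022
K_W = (4C−1)/(4C−4) + 0.615/C = 31.809/28.809 + 0.0750 = 1.1791
τ₀ = 8FD/(πd³) = 8·2570·73.0/(π·8.9³) = 1.50088e+06/2214.7 = 677.68 MPa
τ_max = K·τ₀ = 1.1791 × 677.68 = 799.06 MPa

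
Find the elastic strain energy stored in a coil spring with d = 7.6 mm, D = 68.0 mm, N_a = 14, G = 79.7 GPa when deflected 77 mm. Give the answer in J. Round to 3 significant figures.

k = Gd⁴/(8D³N_a) = (79.7×10³)(7.6⁴)/(8·68.0³·14) = 7.5504 N/mm
U = ½kδ² = 0.5 × 7.5504 × 77² = 22383 N·mm = 22.383 J

22.4 J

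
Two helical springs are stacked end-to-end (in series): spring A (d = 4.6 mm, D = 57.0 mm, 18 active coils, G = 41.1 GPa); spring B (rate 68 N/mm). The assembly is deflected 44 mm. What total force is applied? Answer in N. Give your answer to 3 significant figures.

30.1 N

k_A = Gd⁴/(8D³N_a) = (41.1×10³)(4.6⁴)/(8·57.0³·18) = 0.69006 N/mm
Series: 1/k_eq = 1/0.69006 + 1/68 = 1.4639; k_eq = 0.68313 N/mm
F = k_eq·δ = 0.68313·44 = 30.058 N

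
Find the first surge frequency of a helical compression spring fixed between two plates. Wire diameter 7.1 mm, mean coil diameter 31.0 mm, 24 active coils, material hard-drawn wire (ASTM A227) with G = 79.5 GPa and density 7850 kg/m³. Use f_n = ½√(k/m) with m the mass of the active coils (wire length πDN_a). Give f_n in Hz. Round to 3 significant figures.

k = Gd⁴/(8D³N_a) = (79.5×10³)(7.1⁴)/(8·31.0³·24) = 35.319 N/mm = 35319 N/m
Wire length L = πDN_a = π·31.0·24 = 2337.3 mm
m = ρ·(πd²/4)·L = 7850 × 39.592×10⁻⁶ m² × 2.3373 m = 0.72644 kg
f_n = ½√(k/m) = 0.5·√(35319/0.72644) = 0.5·√(48620) = 110.25 Hz

110 Hz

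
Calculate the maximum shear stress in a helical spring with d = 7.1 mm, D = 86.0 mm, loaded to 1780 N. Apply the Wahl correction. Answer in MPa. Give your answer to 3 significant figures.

1220 MPa

Spring index C = D/d = 86.0/7.1 = 12.1127
K_W = (4C−1)/(4C−4) + 0.615/C = 47.451/44.451 + 0.0508 = 1.1183
τ₀ = 8FD/(πd³) = 8·1780·86.0/(π·7.1³) = 1.22464e+06/1124.4 = 1089.1 MPa
τ_max = K·τ₀ = 1.1183 × 1089.1 = 1217.9 MPa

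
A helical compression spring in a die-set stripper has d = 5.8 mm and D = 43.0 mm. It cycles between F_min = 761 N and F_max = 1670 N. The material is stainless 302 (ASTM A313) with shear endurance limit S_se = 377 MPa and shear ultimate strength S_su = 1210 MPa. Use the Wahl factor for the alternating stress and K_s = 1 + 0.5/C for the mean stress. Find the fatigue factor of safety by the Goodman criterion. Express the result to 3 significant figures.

0.707

C = D/d = 43.0/5.8 = 7.4138; K_W = (4C−1)/(4C−4)+0.615/C = 1.1999; K_s = 1+0.5/C = 1.0674
F_a = (F_max−F_min)/2 = 454.5 N; F_m = (F_max+F_min)/2 = 1215.5 N
τ_a = K_W·8F_aD/(πd³) = 1.1999 × 255.07 = 306.06 MPa
τ_m = K_s·8F_mD/(πd³) = 1.0674 × 682.15 = 728.15 MPa
Goodman: 1/n_f = τ_a/S_se + τ_m/S_su = 306.06/377 + 728.15/1210 = 0.81182 + 0.60178 = 1.4136
n_f = 1/1.4136 = 0.7074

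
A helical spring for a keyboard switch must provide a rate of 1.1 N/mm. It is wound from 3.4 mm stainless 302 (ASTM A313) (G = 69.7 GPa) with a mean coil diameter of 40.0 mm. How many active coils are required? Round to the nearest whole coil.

N_a = Gd⁴/(8D³k) = (69.7×10³ × 3.4⁴)/(8 × 40.0³ × 1.1)
    = 9.31426e+06 / 563200 = 16.54 → 17 coils

17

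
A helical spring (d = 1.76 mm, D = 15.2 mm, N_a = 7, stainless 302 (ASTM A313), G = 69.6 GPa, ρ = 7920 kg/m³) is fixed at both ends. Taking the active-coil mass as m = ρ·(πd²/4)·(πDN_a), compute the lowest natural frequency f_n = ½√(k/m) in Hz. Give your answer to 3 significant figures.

k = Gd⁴/(8D³N_a) = (69.6×10³)(1.76⁴)/(8·15.2³·7) = 3.3958 N/mm = 3395.8 N/m
Wire length L = πDN_a = π·15.2·7 = 334.27 mm
m = ρ·(πd²/4)·L = 7920 × 2.4328×10⁻⁶ m² × 0.33427 m = 0.0064407 kg
f_n = ½√(k/m) = 0.5·√(3395.8/0.0064407) = 0.5·√(5.2724e+05) = 363.06 Hz

363 Hz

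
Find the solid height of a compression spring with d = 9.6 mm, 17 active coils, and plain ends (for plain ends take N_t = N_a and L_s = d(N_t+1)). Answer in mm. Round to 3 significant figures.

plain ends: N_t = N_a = 17
L_s = d·(N_t+1) = 9.6 × 18 = 172.8 mm

173 mm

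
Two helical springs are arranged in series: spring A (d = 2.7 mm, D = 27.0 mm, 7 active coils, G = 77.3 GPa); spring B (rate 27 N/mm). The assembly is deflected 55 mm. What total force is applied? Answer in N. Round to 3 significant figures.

k_A = Gd⁴/(8D³N_a) = (77.3×10³)(2.7⁴)/(8·27.0³·7) = 3.727 N/mm
Series: 1/k_eq = 1/3.727 + 1/27 = 0.30535; k_eq = 3.2749 N/mm
F = k_eq·δ = 3.2749·55 = 180.12 N

180 N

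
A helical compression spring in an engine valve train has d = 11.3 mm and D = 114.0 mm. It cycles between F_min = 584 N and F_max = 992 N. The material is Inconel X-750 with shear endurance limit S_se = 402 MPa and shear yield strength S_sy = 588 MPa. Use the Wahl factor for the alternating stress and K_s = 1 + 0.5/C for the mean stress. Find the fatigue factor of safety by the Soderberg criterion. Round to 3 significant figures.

2.50

C = D/d = 114.0/11.3 = 10.0885; K_W = (4C−1)/(4C−4)+0.615/C = 1.1435; K_s = 1+0.5/C = 1.0496
F_a = (F_max−F_min)/2 = 204 N; F_m = (F_max+F_min)/2 = 788 N
τ_a = K_W·8F_aD/(πd³) = 1.1435 × 41.043 = 46.932 MPa
τ_m = K_s·8F_mD/(πd³) = 1.0496 × 158.54 = 166.4 MPa
Soderberg: 1/n_f = τ_a/S_se + τ_m/S_sy = 46.932/402 + 166.4/588 = 0.11675 + 0.28299 = 0.39973
n_f = 1/0.39973 = 2.502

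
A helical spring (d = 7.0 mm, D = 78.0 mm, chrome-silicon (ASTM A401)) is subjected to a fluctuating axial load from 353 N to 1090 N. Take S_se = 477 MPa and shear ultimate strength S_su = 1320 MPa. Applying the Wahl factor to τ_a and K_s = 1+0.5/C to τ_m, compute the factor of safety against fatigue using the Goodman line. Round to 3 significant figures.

1.20

C = D/d = 78.0/7.0 = 11.1429; K_W = (4C−1)/(4C−4)+0.615/C = 1.1291; K_s = 1+0.5/C = 1.0449
F_a = (F_max−F_min)/2 = 368.5 N; F_m = (F_max+F_min)/2 = 721.5 N
τ_a = K_W·8F_aD/(πd³) = 1.1291 × 213.39 = 240.95 MPa
τ_m = K_s·8F_mD/(πd³) = 1.0449 × 417.81 = 436.56 MPa
Goodman: 1/n_f = τ_a/S_se + τ_m/S_su = 240.95/477 + 436.56/1320 = 0.50513 + 0.33072 = 0.83586
n_f = 1/0.83586 = 1.196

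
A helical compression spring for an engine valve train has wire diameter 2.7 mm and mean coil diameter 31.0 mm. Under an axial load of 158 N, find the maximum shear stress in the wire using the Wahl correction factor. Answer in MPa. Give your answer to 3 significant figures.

713 MPa

Spring index C = D/d = 31.0/2.7 = 11.4815
K_W = (4C−1)/(4C−4) + 0.615/C = 44.926/41.926 + 0.0536 = 1.1251
τ₀ = 8FD/(πd³) = 8·158·31.0/(π·2.7³) = 39184/61.836 = 633.68 MPa
τ_max = K·τ₀ = 1.1251 × 633.68 = 712.96 MPa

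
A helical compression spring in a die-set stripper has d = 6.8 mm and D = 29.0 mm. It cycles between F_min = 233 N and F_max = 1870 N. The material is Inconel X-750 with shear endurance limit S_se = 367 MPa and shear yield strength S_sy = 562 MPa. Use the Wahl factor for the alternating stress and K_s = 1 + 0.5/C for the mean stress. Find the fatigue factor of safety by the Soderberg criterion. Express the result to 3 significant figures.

0.826

C = D/d = 29.0/6.8 = 4.2647; K_W = (4C−1)/(4C−4)+0.615/C = 1.3739; K_s = 1+0.5/C = 1.1172
F_a = (F_max−F_min)/2 = 818.5 N; F_m = (F_max+F_min)/2 = 1051.5 N
τ_a = K_W·8F_aD/(πd³) = 1.3739 × 192.23 = 264.12 MPa
τ_m = K_s·8F_mD/(πd³) = 1.1172 × 246.96 = 275.91 MPa
Soderberg: 1/n_f = τ_a/S_se + τ_m/S_sy = 264.12/367 + 275.91/562 = 0.71967 + 0.49094 = 1.2106
n_f = 1/1.2106 = 0.826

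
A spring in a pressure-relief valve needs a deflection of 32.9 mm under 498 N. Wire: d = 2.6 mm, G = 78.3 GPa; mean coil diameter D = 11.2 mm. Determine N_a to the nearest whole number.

Required rate k = F/δ = 498/32.9 = 15.137 N/mm
N_a = Gd⁴/(8D³k) = (78.3×10³ × 2.6⁴)/(8 × 11.2³ × 15.137)
    = 3.57812e+06 / 170129 = 21.03 → 21 coils

21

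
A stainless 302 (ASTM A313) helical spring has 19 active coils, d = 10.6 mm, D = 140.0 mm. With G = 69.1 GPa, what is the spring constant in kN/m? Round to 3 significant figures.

2.09 kN/m

k = Gd⁴/(8D³N_a) = (69.1×10³ × 10.6⁴) / (8 × 140.0³ × 19)
  = 8.72372e+08 / 4.17088e+08 = 2.0916 N/mm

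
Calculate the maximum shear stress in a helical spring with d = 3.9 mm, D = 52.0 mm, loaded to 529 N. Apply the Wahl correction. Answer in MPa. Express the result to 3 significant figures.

1310 MPa

Spring index C = D/d = 52.0/3.9 = 13.3333
K_W = (4C−1)/(4C−4) + 0.615/C = 52.333/49.333 + 0.0461 = 1.1069
τ₀ = 8FD/(πd³) = 8·529·52.0/(π·3.9³) = 220064/186.36 = 1180.9 MPa
τ_max = K·τ₀ = 1.1069 × 1180.9 = 1307.2 MPa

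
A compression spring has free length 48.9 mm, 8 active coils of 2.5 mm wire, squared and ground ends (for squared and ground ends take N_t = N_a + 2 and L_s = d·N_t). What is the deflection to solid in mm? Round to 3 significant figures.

N_t = 10; L_s = 2.5·10 = 25 mm
δ_solid = L₀ − L_s = 48.9 − 25 = 23.9 mm

23.9 mm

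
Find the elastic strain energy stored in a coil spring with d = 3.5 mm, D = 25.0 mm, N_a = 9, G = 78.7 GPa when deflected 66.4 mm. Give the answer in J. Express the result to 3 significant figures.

23.1 J

k = Gd⁴/(8D³N_a) = (78.7×10³)(3.5⁴)/(8·25.0³·9) = 10.498 N/mm
U = ½kδ² = 0.5 × 10.498 × 66.4² = 23142 N·mm = 23.142 J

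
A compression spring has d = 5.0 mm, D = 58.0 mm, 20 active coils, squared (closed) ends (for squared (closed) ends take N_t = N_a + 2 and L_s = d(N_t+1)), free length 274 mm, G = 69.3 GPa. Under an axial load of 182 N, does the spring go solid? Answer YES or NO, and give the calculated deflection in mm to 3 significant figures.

k = Gd⁴/(8D³N_a) = (69.3×10³)(5.0⁴)/(8·58.0³·20) = 1.3874 N/mm
N_t = 22; L_s = 5.0·23 = 115 mm; δ_solid = L₀ − L_s = 274 − 115 = 159 mm
δ = F/k = 182/1.3874 = 131.18 mm
δ < δ_solid → spring does not go solid

NO, δ = 131 mm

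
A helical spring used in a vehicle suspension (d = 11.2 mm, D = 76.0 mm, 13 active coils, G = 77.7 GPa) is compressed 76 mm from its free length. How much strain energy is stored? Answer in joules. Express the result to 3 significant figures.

k = Gd⁴/(8D³N_a) = (77.7×10³)(11.2⁴)/(8·76.0³·13) = 26.781 N/mm
U = ½kδ² = 0.5 × 26.781 × 76² = 77342 N·mm = 77.342 J

77.3 J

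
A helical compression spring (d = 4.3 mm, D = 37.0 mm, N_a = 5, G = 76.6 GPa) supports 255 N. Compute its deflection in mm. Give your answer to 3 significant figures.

19.7 mm

k = Gd⁴/(8D³N_a) = (76.6×10³)(4.3⁴)/(8·37.0³·5) = 12.925 N/mm
δ = F/k = 255 / 12.925 = 19.729 mm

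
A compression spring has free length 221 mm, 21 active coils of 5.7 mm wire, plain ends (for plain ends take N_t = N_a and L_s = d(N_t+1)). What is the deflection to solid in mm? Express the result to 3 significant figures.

95.6 mm

N_t = 21; L_s = 5.7·22 = 125.4 mm
δ_solid = L₀ − L_s = 221 − 125.4 = 95.6 mm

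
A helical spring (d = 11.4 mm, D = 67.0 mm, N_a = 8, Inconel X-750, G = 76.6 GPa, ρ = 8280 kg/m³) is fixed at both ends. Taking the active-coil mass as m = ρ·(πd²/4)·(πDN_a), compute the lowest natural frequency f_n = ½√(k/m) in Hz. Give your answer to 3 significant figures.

109 Hz

k = Gd⁴/(8D³N_a) = (76.6×10³)(11.4⁴)/(8·67.0³·8) = 67.212 N/mm = 67212 N/m
Wire length L = πDN_a = π·67.0·8 = 1683.9 mm
m = ρ·(πd²/4)·L = 8280 × 102.07×10⁻⁶ m² × 1.6839 m = 1.4231 kg
f_n = ½√(k/m) = 0.5·√(67212/1.4231) = 0.5·√(47228) = 108.66 Hz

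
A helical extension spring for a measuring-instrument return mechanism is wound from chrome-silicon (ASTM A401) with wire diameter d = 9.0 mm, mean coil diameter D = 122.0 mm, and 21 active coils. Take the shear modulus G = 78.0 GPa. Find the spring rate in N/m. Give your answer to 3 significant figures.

1680 N/m

k = Gd⁴/(8D³N_a) = (78.0×10³ × 9.0⁴) / (8 × 122.0³ × 21)
  = 5.11758e+08 / 3.05062e+08 = 1.6776 N/mm = 1677.6 N/m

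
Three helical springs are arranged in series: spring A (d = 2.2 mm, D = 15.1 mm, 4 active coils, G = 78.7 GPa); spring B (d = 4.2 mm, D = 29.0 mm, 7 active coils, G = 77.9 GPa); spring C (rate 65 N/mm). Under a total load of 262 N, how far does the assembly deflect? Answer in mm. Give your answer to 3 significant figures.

k_A = Gd⁴/(8D³N_a) = (78.7×10³)(2.2⁴)/(8·15.1³·4) = 16.733 N/mm
k_B = Gd⁴/(8D³N_a) = (77.9×10³)(4.2⁴)/(8·29.0³·7) = 17.748 N/mm
Series: 1/k_eq = 1/16.733 + 1/17.748 + 1/65 = 0.13149; k_eq = 7.6052 N/mm
δ = F/k_eq = 262/7.6052 = 34.45 mm

34.5 mm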